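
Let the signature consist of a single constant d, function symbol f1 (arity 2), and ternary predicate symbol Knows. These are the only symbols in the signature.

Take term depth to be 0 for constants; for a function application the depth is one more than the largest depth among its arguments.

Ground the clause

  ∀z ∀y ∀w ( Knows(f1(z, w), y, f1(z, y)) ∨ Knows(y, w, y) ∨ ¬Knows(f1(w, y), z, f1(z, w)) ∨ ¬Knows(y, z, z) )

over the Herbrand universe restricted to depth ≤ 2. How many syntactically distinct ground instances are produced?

Ground terms of depth ≤ 2:
  Let N_k = |{terms of depth ≤ k}|. Then N_0 = 1 and N_k = 1 + N_{k-1}^2 for k ≥ 1 (one summand per function symbol, arity giving the exponent).
  N_0 = 1
  N_1 = 1 + 1^2 = 2
  N_2 = 1 + 2^2 = 5
  Explicitly: d, f1(d, d), f1(d, f1(d, d)), f1(f1(d, d), d), f1(f1(d, d), f1(d, d)).
So there are 5 ground terms available for substitution.
The clause has 3 distinct variables (z, y, w), each appearing in the body. In the free term algebra distinct substitutions yield syntactically distinct ground instances.
Number of ground instances = 5^3 = 125.

125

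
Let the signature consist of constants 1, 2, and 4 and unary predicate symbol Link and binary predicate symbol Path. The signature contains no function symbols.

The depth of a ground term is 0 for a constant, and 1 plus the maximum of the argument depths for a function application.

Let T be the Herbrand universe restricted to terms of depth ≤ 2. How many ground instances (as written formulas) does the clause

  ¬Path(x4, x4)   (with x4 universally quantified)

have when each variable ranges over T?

Ground terms of depth ≤ 2:
  With no function symbols every ground term is a constant, so there are exactly 3 ground terms at every depth bound.
  N_0 = 3
  N_1 = 3
  N_2 = 3
  Explicitly: 1, 2, 4.
So there are 3 ground terms available for substitution.
There is 1 variable to instantiate (x4),  occurring in at least one literal, so different choices give different ground instances.
Number of ground instances = 3.

3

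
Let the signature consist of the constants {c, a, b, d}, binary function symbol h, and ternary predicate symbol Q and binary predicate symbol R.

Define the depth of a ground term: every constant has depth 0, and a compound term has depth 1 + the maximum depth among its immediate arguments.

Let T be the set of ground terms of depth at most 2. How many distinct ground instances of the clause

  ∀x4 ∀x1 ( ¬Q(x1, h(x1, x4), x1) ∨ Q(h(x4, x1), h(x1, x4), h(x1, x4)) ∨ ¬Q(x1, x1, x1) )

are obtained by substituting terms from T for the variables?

Ground terms of depth ≤ 2:
  Let N_k = |{terms of depth ≤ k}|. Then N_0 = 4 and N_k = 4 + N_{k-1}^2 for k ≥ 1 (one summand per function symbol, arity giving the exponent).
  N_0 = 4
  N_1 = 4 + 4^2 = 20
  N_2 = 4 + 20^2 = 404
So there are 404 ground terms available for substitution.
Each of x4, x1 ranges independently over the available ground terms, and distinct assignments produce distinct instances.
Number of ground instances = 404^2 = 163216.

163216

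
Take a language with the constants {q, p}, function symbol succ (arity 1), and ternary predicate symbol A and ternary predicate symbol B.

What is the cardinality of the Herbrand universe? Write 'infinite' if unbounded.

infinite

The signature has at least one function symbol (succ, arity 1) and at least one constant (q).
Iterating succ gives infinitely many distinct ground terms: q, succ(q), succ(succ(q)), ...
So the Herbrand universe is infinite.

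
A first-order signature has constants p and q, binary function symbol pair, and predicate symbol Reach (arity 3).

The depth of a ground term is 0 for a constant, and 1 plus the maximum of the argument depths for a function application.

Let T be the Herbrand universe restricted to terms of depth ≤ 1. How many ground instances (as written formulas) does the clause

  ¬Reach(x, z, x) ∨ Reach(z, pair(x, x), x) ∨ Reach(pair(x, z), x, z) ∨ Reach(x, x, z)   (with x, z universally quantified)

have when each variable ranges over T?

36

Ground terms of depth ≤ 1:
  Let N_k count ground terms of depth at most k. Each non-constant term of depth ≤ k is some function symbol applied to depth-≤(k−1) arguments, giving N_k = 2 + N_{k-1}^2.
  N_0 = 2
  N_1 = 2 + 2^2 = 6
  Explicitly: p, q, pair(p, p), pair(p, q), pair(q, p), pair(q, q).
So there are 6 ground terms available for substitution.
The clause has 2 distinct variables (x, z), each appearing in the body. In the free term algebra distinct substitutions yield syntactically distinct ground instances.
Number of ground instances = 6^2 = 36.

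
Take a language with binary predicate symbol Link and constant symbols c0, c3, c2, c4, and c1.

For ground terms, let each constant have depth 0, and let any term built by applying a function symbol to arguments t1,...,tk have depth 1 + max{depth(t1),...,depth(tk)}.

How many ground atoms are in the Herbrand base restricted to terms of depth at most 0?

25

First count ground terms of depth ≤ 0.
With no function symbols every ground term is a constant, so there are exactly 5 ground terms at every depth bound.
N_0 = 5
So |H| = 5.
Each predicate of arity r yields |H|^r ground atoms (one per choice of an r-tuple from H):
  Link: 5^2 = 25
Total ground atoms: 25.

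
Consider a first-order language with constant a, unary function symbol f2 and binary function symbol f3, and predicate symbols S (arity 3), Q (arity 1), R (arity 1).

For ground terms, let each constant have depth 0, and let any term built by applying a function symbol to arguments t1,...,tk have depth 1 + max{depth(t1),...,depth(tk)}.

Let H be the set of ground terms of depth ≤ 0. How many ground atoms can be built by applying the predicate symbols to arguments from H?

First count ground terms of depth ≤ 0.
Let N_k = |{terms of depth ≤ k}|. Then N_0 = 1 and N_k = 1 + N_{k-1} + N_{k-1}^2 for k ≥ 1 (one summand per function symbol, arity giving the exponent).
N_0 = 1
So |H| = 1.
A ground atom is a predicate applied to a tuple of terms from H, so the count is the sum over predicates of |H|^arity:
  S: 1^3 = 1;  Q: 1;  R: 1
Total ground atoms: 1 + 1 + 1 = 3.

3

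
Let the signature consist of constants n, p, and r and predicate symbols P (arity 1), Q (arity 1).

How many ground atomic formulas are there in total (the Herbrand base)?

With no function symbols, the Herbrand universe is just the 3 constants.
Ground atoms per predicate: P: 3, Q: 3.
Herbrand base size = 3 + 3 = 6.

6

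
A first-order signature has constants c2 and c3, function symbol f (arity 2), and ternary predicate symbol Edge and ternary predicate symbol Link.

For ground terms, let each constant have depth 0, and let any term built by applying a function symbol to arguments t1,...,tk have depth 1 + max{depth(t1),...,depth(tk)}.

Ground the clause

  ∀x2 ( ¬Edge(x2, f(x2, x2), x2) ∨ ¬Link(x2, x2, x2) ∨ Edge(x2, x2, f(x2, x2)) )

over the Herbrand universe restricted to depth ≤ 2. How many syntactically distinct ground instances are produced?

38

Ground terms of depth ≤ 2:
  Let N_k = |{terms of depth ≤ k}|. Then N_0 = 2 and N_k = 2 + N_{k-1}^2 for k ≥ 1 (one summand per function symbol, arity giving the exponent).
  N_0 = 2
  N_1 = 2 + 2^2 = 6
  N_2 = 2 + 6^2 = 38
So there are 38 ground terms available for substitution.
There is 1 variable to instantiate (x2),  occurring in at least one literal, so different choices give different ground instances.
Number of ground instances = 38.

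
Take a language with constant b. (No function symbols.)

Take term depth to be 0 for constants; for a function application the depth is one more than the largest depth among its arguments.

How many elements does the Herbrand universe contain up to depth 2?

1

With no function symbols every ground term is a constant, so there is exactly 1 ground term at every depth bound.
N_0 = 1
N_1 = 1
N_2 = 1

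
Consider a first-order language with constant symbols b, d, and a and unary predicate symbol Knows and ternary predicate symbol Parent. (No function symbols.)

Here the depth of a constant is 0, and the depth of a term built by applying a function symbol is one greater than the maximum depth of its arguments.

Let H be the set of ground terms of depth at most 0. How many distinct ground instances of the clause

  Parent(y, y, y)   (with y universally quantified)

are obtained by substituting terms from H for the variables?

3

Ground terms of depth ≤ 0:
  With no function symbols every ground term is a constant, so there are exactly 3 ground terms at every depth bound.
  N_0 = 3
  Explicitly: b, d, a.
So there are 3 ground terms available for substitution.
The body mentions the single quantified variable y; since ground terms form a free algebra, no two substitutions collapse to the same formula.
Number of ground instances = 3.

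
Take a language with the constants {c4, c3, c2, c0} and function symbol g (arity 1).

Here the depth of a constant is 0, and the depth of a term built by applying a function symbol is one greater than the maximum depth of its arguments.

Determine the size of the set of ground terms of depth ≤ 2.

12

Write N_k for the number of ground terms of depth ≤ k. A term of depth ≤ k is either a constant or a function symbol applied to arguments of depth ≤ k−1, so N_k = 4 + N_{k-1}.
N_0 = 4
N_1 = 4 + 4 = 8
N_2 = 4 + 8 = 12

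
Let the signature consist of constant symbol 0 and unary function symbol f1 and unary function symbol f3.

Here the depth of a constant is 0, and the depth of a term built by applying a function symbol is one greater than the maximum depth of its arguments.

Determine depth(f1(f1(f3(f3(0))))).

4

depth(f3(0)) = 1 + depth(0) = 1 + 0 = 1
depth(f3(f3(0))) = 1 + depth(f3(0)) = 1 + 1 = 2
depth(f1(f3(f3(0)))) = 1 + depth(f3(f3(0))) = 1 + 2 = 3
depth(f1(f1(f3(f3(0))))) = 1 + depth(f1(f3(f3(0)))) = 1 + 3 = 4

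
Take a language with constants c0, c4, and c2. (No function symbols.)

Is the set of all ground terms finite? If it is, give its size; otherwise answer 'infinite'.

3

There are no function symbols, so every ground term is one of the 3 constants.
The Herbrand universe is {c0, c4, c2}, which is finite with 3 elements.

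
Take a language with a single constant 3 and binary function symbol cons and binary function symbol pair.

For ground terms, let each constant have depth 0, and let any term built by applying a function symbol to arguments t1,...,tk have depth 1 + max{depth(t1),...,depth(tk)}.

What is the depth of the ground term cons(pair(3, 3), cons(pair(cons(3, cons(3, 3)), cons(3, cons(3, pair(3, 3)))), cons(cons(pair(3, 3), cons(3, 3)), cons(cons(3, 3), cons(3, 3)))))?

6

depth(pair(3, 3)) = 1 + max(0, 0) = 1
depth(cons(3, 3)) = 1 + max(0, 0) = 1
depth(cons(3, cons(3, 3))) = 1 + max(0, 1) = 2
depth(cons(3, pair(3, 3))) = 1 + max(0, 1) = 2
depth(cons(3, cons(3, pair(3, 3)))) = 1 + max(0, 2) = 3
depth(pair(cons(3, cons(3, 3)), cons(3, cons(3, pair(3, 3))))) = 1 + max(2, 3) = 4
depth(cons(pair(3, 3), cons(3, 3))) = 1 + max(1, 1) = 2
depth(cons(cons(3, 3), cons(3, 3))) = 1 + max(1, 1) = 2
depth(cons(cons(pair(3, 3), cons(3, 3)), cons(cons(3, 3), cons(3, 3)))) = 1 + max(2, 2) = 3
depth(cons(pair(cons(3, cons(3, 3)), cons(3, cons(3, pair(3, 3)))), cons(cons(pair(3, 3), cons(3, 3)), cons(cons(3, 3), cons(3, 3))))) = 1 + max(4, 3) = 5
depth(cons(pair(3, 3), cons(pair(cons(3, cons(3, 3)), cons(3, cons(3, pair(3, 3)))), cons(cons(pair(3, 3), cons(3, 3)), cons(cons(3, 3), cons(3, 3)))))) = 1 + max(1, 5) = 6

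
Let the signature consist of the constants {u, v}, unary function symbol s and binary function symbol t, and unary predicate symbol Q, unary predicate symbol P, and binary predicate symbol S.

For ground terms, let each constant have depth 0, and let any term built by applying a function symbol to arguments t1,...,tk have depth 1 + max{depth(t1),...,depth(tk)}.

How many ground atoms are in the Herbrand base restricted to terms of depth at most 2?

First count ground terms of depth ≤ 2.
Write N_k for the number of ground terms of depth ≤ k. A term of depth ≤ k is either a constant or a function symbol applied to arguments of depth ≤ k−1, so N_k = 2 + N_{k-1} + N_{k-1}^2.
N_0 = 2
N_1 = 2 + 2 + 2^2 = 8
N_2 = 2 + 8 + 8^2 = 74
So |H| = 74.
Each predicate of arity r yields |H|^r ground atoms (one per choice of an r-tuple from H):
  Q: 74;  P: 74;  S: 74^2 = 5476
Total ground atoms: 74 + 74 + 5476 = 5624.

5624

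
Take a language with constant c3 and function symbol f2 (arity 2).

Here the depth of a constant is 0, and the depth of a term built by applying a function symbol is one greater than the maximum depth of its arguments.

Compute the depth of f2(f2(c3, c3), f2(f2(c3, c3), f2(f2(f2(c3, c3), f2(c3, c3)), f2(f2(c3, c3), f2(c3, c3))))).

depth(f2(c3, c3)) = 1 + max(0, 0) = 1
depth(f2(f2(c3, c3), f2(c3, c3))) = 1 + max(1, 1) = 2
depth(f2(f2(f2(c3, c3), f2(c3, c3)), f2(f2(c3, c3), f2(c3, c3)))) = 1 + max(2, 2) = 3
depth(f2(f2(c3, c3), f2(f2(f2(c3, c3), f2(c3, c3)), f2(f2(c3, c3), f2(c3, c3))))) = 1 + max(1, 3) = 4
depth(f2(f2(c3, c3), f2(f2(c3, c3), f2(f2(f2(c3, c3), f2(c3, c3)), f2(f2(c3, c3), f2(c3, c3)))))) = 1 + max(1, 4) = 5

5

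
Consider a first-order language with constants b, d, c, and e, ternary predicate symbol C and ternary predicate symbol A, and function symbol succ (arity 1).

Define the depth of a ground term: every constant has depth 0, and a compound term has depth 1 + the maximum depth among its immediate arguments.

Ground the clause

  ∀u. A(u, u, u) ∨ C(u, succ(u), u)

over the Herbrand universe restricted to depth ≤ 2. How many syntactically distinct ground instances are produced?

Ground terms of depth ≤ 2:
  Write N_k for the number of ground terms of depth ≤ k. A term of depth ≤ k is either a constant or a function symbol applied to arguments of depth ≤ k−1, so N_k = 4 + N_{k-1}.
  N_0 = 4
  N_1 = 4 + 4 = 8
  N_2 = 4 + 8 = 12
  Explicitly: b, d, c, e, succ(b), succ(d), succ(c), succ(e), succ(succ(b)), succ(succ(d)), succ(succ(c)), succ(succ(e)).
So there are 12 ground terms available for substitution.
The clause has 1 distinct variable (u), which appears in the body. In the free term algebra distinct substitutions yield syntactically distinct ground instances.
Number of ground instances = 12.

12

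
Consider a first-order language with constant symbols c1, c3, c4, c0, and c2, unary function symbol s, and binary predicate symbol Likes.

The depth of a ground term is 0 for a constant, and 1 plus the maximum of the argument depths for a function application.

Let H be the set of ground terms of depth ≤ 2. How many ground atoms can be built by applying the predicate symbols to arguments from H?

225

First count ground terms of depth ≤ 2.
Let N_k count ground terms of depth at most k. Each non-constant term of depth ≤ k is some function symbol applied to depth-≤(k−1) arguments, giving N_k = 5 + N_{k-1}.
N_0 = 5
N_1 = 5 + 5 = 10
N_2 = 5 + 10 = 15
So |H| = 15.
For each predicate symbol, the number of ground atoms is |H| raised to its arity; summing:
  Likes: 15^2 = 225
Total ground atoms: 225.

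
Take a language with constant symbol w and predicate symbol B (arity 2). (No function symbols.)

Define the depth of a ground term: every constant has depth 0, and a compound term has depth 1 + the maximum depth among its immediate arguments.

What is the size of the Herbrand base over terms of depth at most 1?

1

First count ground terms of depth ≤ 1.
With no function symbols every ground term is a constant, so there is exactly 1 ground term at every depth bound.
N_0 = 1
N_1 = 1
Explicitly: w.
So |H| = 1.
A ground atom is a predicate applied to a tuple of terms from H, so the count is the sum over predicates of |H|^arity:
  B: 1^2 = 1
Total ground atoms: 1.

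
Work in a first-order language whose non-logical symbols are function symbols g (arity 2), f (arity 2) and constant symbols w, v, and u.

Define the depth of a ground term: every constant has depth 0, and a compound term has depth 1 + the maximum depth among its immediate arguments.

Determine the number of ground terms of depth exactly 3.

If N_k denotes the number of depth-≤k ground terms, the 3 constants give N_0 = 3, and each function symbol of arity r contributes N_{k-1}^r new terms at level k: N_k = 3 + N_{k-1}^2 + N_{k-1}^2.
N_0 = 3
N_1 = 3 + 3^2 + 3^2 = 21
N_2 = 3 + 21^2 + 21^2 = 885
N_3 = 3 + 885^2 + 885^2 = 1566453
Terms of depth exactly 3: N_3 − N_2 = 1566453 − 885 = 1565568.

1565568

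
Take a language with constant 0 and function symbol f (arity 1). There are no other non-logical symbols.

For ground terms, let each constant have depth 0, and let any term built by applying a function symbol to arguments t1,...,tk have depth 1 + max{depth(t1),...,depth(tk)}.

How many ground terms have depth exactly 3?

Count level by level. With function symbols f/1, the terms of depth ≤ k are the 1 constant together with each function applied to depth-≤(k−1) tuples, so N_k = 1 + N_{k-1}.
N_0 = 1
N_1 = 1 + 1 = 2
N_2 = 1 + 2 = 3
N_3 = 1 + 3 = 4
Terms of depth exactly 3: N_3 − N_2 = 4 − 3 = 1.

1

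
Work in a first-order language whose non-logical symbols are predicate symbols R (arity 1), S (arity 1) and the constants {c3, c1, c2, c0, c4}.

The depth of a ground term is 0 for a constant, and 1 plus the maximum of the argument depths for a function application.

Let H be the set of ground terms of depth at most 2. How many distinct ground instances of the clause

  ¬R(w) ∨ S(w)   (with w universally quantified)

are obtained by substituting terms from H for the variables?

5

Ground terms of depth ≤ 2:
  With no function symbols every ground term is a constant, so there are exactly 5 ground terms at every depth bound.
  N_0 = 5
  N_1 = 5
  N_2 = 5
  Explicitly: c3, c1, c2, c0, c4.
So there are 5 ground terms available for substitution.
There is 1 variable to instantiate (w),  occurring in at least one literal, so different choices give different ground instances.
Number of ground instances = 5.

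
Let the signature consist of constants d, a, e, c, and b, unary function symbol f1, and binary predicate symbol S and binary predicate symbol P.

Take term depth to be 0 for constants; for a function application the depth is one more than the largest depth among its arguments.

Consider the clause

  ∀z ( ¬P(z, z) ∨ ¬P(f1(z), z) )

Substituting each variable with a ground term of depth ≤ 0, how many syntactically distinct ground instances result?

Ground terms of depth ≤ 0:
  Write N_k for the number of ground terms of depth ≤ k. A term of depth ≤ k is either a constant or a function symbol applied to arguments of depth ≤ k−1, so N_k = 5 + N_{k-1}.
  N_0 = 5
So there are 5 ground terms available for substitution.
The variable z ranges independently over the available ground terms, and distinct assignments produce distinct instances.
Number of ground instances = 5.

5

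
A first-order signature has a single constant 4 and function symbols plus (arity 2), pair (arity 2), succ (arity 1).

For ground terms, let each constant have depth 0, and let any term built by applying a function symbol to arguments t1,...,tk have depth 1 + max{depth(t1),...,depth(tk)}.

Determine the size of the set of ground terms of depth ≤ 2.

If N_k denotes the number of depth-≤k ground terms, the 1 constant gives N_0 = 1, and each function symbol of arity r contributes N_{k-1}^r new terms at level k: N_k = 1 + N_{k-1}^2 + N_{k-1}^2 + N_{k-1}.
N_0 = 1
N_1 = 1 + 1^2 + 1^2 + 1 = 4
N_2 = 1 + 4^2 + 4^2 + 4 = 37

37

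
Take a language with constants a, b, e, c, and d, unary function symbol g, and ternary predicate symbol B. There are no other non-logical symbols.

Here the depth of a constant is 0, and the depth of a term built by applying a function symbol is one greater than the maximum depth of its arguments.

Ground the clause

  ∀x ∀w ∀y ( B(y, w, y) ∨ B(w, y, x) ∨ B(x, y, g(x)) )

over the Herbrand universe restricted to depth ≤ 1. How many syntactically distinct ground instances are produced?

1000

Ground terms of depth ≤ 1:
  Let N_k count ground terms of depth at most k. Each non-constant term of depth ≤ k is some function symbol applied to depth-≤(k−1) arguments, giving N_k = 5 + N_{k-1}.
  N_0 = 5
  N_1 = 5 + 5 = 10
So there are 10 ground terms available for substitution.
The body mentions every one of the 3 quantified variables; since ground terms form a free algebra, no two substitutions collapse to the same formula.
Number of ground instances = 10^3 = 1000.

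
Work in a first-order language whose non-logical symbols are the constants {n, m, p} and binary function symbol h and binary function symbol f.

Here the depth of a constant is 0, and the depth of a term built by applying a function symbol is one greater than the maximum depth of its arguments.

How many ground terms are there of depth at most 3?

1566453

Write N_k for the number of ground terms of depth ≤ k. A term of depth ≤ k is either a constant or a function symbol applied to arguments of depth ≤ k−1, so N_k = 3 + N_{k-1}^2 + N_{k-1}^2.
N_0 = 3
N_1 = 3 + 3^2 + 3^2 = 21
N_2 = 3 + 21^2 + 21^2 = 885
N_3 = 3 + 885^2 + 885^2 = 1566453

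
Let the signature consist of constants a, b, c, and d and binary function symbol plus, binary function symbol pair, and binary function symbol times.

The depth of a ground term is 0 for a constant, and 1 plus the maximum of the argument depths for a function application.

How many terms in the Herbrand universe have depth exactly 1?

48

Let N_k = |{terms of depth ≤ k}|. Then N_0 = 4 and N_k = 4 + N_{k-1}^2 + N_{k-1}^2 + N_{k-1}^2 for k ≥ 1 (one summand per function symbol, arity giving the exponent).
N_0 = 4
N_1 = 4 + 4^2 + 4^2 + 4^2 = 52
Terms of depth exactly 1: N_1 − N_0 = 52 − 4 = 48.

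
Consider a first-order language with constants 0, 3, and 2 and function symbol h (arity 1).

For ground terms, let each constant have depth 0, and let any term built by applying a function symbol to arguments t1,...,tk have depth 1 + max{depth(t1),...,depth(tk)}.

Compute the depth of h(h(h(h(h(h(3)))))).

depth(h(3)) = 1 + depth(3) = 1 + 0 = 1
depth(h(h(3))) = 1 + depth(h(3)) = 1 + 1 = 2
depth(h(h(h(3)))) = 1 + depth(h(h(3))) = 1 + 2 = 3
depth(h(h(h(h(3))))) = 1 + depth(h(h(h(3)))) = 1 + 3 = 4
depth(h(h(h(h(h(3)))))) = 1 + depth(h(h(h(h(3))))) = 1 + 4 = 5
depth(h(h(h(h(h(h(3))))))) = 1 + depth(h(h(h(h(h(3)))))) = 1 + 5 = 6

6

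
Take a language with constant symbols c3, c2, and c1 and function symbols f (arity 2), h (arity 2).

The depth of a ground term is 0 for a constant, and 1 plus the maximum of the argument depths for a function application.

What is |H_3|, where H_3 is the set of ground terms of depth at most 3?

Write N_k for the number of ground terms of depth ≤ k. A term of depth ≤ k is either a constant or a function symbol applied to arguments of depth ≤ k−1, so N_k = 3 + N_{k-1}^2 + N_{k-1}^2.
N_0 = 3
N_1 = 3 + 3^2 + 3^2 = 21
N_2 = 3 + 21^2 + 21^2 = 885
N_3 = 3 + 885^2 + 885^2 = 1566453

1566453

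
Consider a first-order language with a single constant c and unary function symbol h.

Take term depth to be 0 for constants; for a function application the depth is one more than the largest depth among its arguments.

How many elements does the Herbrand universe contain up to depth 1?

Write N_k for the number of ground terms of depth ≤ k. A term of depth ≤ k is either a constant or a function symbol applied to arguments of depth ≤ k−1, so N_k = 1 + N_{k-1}.
N_0 = 1
N_1 = 1 + 1 = 2
Explicitly: c, h(c).

2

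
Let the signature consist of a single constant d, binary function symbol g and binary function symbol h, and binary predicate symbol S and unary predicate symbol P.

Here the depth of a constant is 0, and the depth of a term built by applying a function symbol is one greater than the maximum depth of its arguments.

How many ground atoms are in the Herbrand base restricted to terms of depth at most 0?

First count ground terms of depth ≤ 0.
Write N_k for the number of ground terms of depth ≤ k. A term of depth ≤ k is either a constant or a function symbol applied to arguments of depth ≤ k−1, so N_k = 1 + N_{k-1}^2 + N_{k-1}^2.
N_0 = 1
So |H| = 1.
Each predicate of arity r yields |H|^r ground atoms (one per choice of an r-tuple from H):
  S: 1^2 = 1;  P: 1
Total ground atoms: 1 + 1 = 2.

2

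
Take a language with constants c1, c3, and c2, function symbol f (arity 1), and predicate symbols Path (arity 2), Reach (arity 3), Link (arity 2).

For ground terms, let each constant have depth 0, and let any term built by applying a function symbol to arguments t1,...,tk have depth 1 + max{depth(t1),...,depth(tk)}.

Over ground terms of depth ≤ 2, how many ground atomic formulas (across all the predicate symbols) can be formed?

First count ground terms of depth ≤ 2.
Let N_k count ground terms of depth at most k. Each non-constant term of depth ≤ k is some function symbol applied to depth-≤(k−1) arguments, giving N_k = 3 + N_{k-1}.
N_0 = 3
N_1 = 3 + 3 = 6
N_2 = 3 + 6 = 9
Explicitly: c1, c3, c2, f(c1), f(c3), f(c2), f(f(c1)), f(f(c3)), f(f(c2)).
So |H| = 9.
Ground atoms are formed by filling each argument slot of a predicate with a term from H, so an r-ary predicate gives |H|^r atoms:
  Path: 9^2 = 81;  Reach: 9^3 = 729;  Link: 9^2 = 81
Total ground atoms: 81 + 729 + 81 = 891.

891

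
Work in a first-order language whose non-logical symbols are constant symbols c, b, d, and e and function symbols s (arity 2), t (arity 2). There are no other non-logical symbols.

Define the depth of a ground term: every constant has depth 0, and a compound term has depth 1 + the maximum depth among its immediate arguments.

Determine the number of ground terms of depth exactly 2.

If N_k denotes the number of depth-≤k ground terms, the 4 constants give N_0 = 4, and each function symbol of arity r contributes N_{k-1}^r new terms at level k: N_k = 4 + N_{k-1}^2 + N_{k-1}^2.
N_0 = 4
N_1 = 4 + 4^2 + 4^2 = 36
N_2 = 4 + 36^2 + 36^2 = 2596
Terms of depth exactly 2: N_2 − N_1 = 2596 − 36 = 2560.

2560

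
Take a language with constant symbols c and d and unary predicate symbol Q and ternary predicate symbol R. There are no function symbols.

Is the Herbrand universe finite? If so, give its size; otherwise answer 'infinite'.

There are no function symbols, so every ground term is one of the 2 constants.
The Herbrand universe is {c, d}, which is finite with 2 elements.

2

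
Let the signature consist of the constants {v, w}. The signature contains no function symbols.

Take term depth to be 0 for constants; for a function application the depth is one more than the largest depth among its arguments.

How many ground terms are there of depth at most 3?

With no function symbols every ground term is a constant, so there are exactly 2 ground terms at every depth bound.
N_0 = 2
N_1 = 2
N_2 = 2
N_3 = 2

2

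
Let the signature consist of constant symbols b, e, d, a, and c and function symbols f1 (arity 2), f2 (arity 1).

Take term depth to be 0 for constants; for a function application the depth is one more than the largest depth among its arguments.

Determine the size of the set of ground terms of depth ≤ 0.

5

Let N_k count ground terms of depth at most k. Each non-constant term of depth ≤ k is some function symbol applied to depth-≤(k−1) arguments, giving N_k = 5 + N_{k-1}^2 + N_{k-1}.
N_0 = 5
Explicitly: b, e, d, a, c.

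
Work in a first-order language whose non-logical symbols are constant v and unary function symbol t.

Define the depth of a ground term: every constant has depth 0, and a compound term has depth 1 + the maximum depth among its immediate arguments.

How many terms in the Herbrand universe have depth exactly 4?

Count level by level. With function symbols t/1, the terms of depth ≤ k are the 1 constant together with each function applied to depth-≤(k−1) tuples, so N_k = 1 + N_{k-1}.
N_0 = 1
N_1 = 1 + 1 = 2
N_2 = 1 + 2 = 3
N_3 = 1 + 3 = 4
N_4 = 1 + 4 = 5
Terms of depth exactly 4: N_4 − N_3 = 5 − 4 = 1.

1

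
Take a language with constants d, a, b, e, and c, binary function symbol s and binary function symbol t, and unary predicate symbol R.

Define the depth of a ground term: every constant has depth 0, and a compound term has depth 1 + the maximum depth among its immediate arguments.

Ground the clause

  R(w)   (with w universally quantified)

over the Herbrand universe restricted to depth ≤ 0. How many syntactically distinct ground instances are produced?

Ground terms of depth ≤ 0:
  Count level by level. With function symbols s/2, t/2, the terms of depth ≤ k are the 5 constants together with each function applied to depth-≤(k−1) tuples, so N_k = 5 + N_{k-1}^2 + N_{k-1}^2.
  N_0 = 5
  Explicitly: d, a, b, e, c.
So there are 5 ground terms available for substitution.
There is 1 variable to instantiate (w),  occurring in at least one literal, so different choices give different ground instances.
Number of ground instances = 5.

5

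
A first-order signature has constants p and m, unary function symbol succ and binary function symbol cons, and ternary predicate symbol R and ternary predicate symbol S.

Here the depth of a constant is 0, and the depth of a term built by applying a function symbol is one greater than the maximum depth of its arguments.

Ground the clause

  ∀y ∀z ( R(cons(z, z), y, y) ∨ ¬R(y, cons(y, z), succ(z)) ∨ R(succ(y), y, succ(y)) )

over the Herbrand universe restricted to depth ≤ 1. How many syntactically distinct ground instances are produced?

Ground terms of depth ≤ 1:
  Let N_k = |{terms of depth ≤ k}|. Then N_0 = 2 and N_k = 2 + N_{k-1} + N_{k-1}^2 for k ≥ 1 (one summand per function symbol, arity giving the exponent).
  N_0 = 2
  N_1 = 2 + 2 + 2^2 = 8
So there are 8 ground terms available for substitution.
The clause has 2 distinct variables (y, z), each appearing in the body. In the free term algebra distinct substitutions yield syntactically distinct ground instances.
Number of ground instances = 8^2 = 64.

64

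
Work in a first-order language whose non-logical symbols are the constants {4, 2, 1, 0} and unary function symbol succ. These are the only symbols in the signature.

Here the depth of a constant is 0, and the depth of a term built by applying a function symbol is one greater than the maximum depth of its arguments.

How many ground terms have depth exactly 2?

4

If N_k denotes the number of depth-≤k ground terms, the 4 constants give N_0 = 4, and each function symbol of arity r contributes N_{k-1}^r new terms at level k: N_k = 4 + N_{k-1}.
N_0 = 4
N_1 = 4 + 4 = 8
N_2 = 4 + 8 = 12
Terms of depth exactly 2: N_2 − N_1 = 12 − 8 = 4.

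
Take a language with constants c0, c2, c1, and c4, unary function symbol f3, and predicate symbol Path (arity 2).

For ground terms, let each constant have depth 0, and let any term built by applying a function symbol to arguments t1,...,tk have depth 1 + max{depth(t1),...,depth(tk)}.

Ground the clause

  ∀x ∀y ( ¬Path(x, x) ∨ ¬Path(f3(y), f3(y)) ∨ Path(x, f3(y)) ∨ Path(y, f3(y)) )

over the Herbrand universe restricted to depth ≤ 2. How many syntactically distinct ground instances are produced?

Ground terms of depth ≤ 2:
  Write N_k for the number of ground terms of depth ≤ k. A term of depth ≤ k is either a constant or a function symbol applied to arguments of depth ≤ k−1, so N_k = 4 + N_{k-1}.
  N_0 = 4
  N_1 = 4 + 4 = 8
  N_2 = 4 + 8 = 12
  Explicitly: c0, c2, c1, c4, f3(c0), f3(c2), f3(c1), f3(c4), f3(f3(c0)), f3(f3(c2)), f3(f3(c1)), f3(f3(c4)).
So there are 12 ground terms available for substitution.
The body mentions every one of the 2 quantified variables; since ground terms form a free algebra, no two substitutions collapse to the same formula.
Number of ground instances = 12^2 = 144.

144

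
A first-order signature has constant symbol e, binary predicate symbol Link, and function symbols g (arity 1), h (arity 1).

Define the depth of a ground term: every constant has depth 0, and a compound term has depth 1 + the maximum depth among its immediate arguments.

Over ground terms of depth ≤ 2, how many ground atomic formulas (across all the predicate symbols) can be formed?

49

First count ground terms of depth ≤ 2.
Let N_k count ground terms of depth at most k. Each non-constant term of depth ≤ k is some function symbol applied to depth-≤(k−1) arguments, giving N_k = 1 + N_{k-1} + N_{k-1}.
N_0 = 1
N_1 = 1 + 1 + 1 = 3
N_2 = 1 + 3 + 3 = 7
Explicitly: e, g(e), g(g(e)), g(h(e)), h(e), h(g(e)), h(h(e)).
So |H| = 7.
For each predicate symbol, the number of ground atoms is |H| raised to its arity; summing:
  Link: 7^2 = 49
Total ground atoms: 49.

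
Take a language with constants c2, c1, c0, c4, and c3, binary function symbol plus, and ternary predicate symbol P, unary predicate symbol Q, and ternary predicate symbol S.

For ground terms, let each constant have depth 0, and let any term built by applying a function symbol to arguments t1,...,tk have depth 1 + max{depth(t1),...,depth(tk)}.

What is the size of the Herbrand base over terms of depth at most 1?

First count ground terms of depth ≤ 1.
Let N_k count ground terms of depth at most k. Each non-constant term of depth ≤ k is some function symbol applied to depth-≤(k−1) arguments, giving N_k = 5 + N_{k-1}^2.
N_0 = 5
N_1 = 5 + 5^2 = 30
So |H| = 30.
Ground atoms are formed by filling each argument slot of a predicate with a term from H, so an r-ary predicate gives |H|^r atoms:
  P: 30^3 = 27000;  Q: 30;  S: 30^3 = 27000
Total ground atoms: 27000 + 30 + 27000 = 54030.

54030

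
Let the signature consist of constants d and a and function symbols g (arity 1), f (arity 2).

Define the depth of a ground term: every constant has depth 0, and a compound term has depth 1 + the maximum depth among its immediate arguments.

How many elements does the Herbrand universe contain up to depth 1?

If N_k denotes the number of depth-≤k ground terms, the 2 constants give N_0 = 2, and each function symbol of arity r contributes N_{k-1}^r new terms at level k: N_k = 2 + N_{k-1} + N_{k-1}^2.
N_0 = 2
N_1 = 2 + 2 + 2^2 = 8

8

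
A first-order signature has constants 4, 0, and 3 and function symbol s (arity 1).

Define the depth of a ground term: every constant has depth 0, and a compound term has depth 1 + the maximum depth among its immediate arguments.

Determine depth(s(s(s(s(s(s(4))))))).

depth(s(4)) = 1 + depth(4) = 1 + 0 = 1
depth(s(s(4))) = 1 + depth(s(4)) = 1 + 1 = 2
depth(s(s(s(4)))) = 1 + depth(s(s(4))) = 1 + 2 = 3
depth(s(s(s(s(4))))) = 1 + depth(s(s(s(4)))) = 1 + 3 = 4
depth(s(s(s(s(s(4)))))) = 1 + depth(s(s(s(s(4))))) = 1 + 4 = 5
depth(s(s(s(s(s(s(4))))))) = 1 + depth(s(s(s(s(s(4)))))) = 1 + 5 = 6

6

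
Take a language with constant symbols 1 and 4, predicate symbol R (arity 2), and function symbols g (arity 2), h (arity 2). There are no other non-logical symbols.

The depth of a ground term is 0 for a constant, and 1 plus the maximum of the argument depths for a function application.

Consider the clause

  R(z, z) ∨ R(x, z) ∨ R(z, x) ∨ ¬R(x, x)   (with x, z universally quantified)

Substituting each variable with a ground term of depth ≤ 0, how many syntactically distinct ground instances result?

Ground terms of depth ≤ 0:
  Write N_k for the number of ground terms of depth ≤ k. A term of depth ≤ k is either a constant or a function symbol applied to arguments of depth ≤ k−1, so N_k = 2 + N_{k-1}^2 + N_{k-1}^2.
  N_0 = 2
So there are 2 ground terms available for substitution.
The clause has 2 distinct variables (x, z), each appearing in the body. In the free term algebra distinct substitutions yield syntactically distinct ground instances.
Number of ground instances = 2^2 = 4.

4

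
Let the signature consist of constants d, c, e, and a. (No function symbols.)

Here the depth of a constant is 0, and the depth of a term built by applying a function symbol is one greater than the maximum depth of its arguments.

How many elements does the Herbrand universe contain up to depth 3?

With no function symbols every ground term is a constant, so there are exactly 4 ground terms at every depth bound.
N_0 = 4
N_1 = 4
N_2 = 4
N_3 = 4

4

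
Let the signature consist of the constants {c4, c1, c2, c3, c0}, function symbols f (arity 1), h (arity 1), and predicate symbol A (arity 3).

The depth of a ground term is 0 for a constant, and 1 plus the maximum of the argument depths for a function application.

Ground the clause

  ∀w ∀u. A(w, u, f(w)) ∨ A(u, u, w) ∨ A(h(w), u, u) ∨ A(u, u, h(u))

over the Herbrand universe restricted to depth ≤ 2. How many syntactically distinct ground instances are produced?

Ground terms of depth ≤ 2:
  If N_k denotes the number of depth-≤k ground terms, the 5 constants give N_0 = 5, and each function symbol of arity r contributes N_{k-1}^r new terms at level k: N_k = 5 + N_{k-1} + N_{k-1}.
  N_0 = 5
  N_1 = 5 + 5 + 5 = 15
  N_2 = 5 + 15 + 15 = 35
So there are 35 ground terms available for substitution.
The body mentions every one of the 2 quantified variables; since ground terms form a free algebra, no two substitutions collapse to the same formula.
Number of ground instances = 35^2 = 1225.

1225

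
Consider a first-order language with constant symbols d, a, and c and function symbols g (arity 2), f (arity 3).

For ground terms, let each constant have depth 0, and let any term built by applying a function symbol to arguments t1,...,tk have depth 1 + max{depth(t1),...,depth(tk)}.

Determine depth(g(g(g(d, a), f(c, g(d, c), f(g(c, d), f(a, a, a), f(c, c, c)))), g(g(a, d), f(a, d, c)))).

depth(g(d, a)) = 1 + max(0, 0) = 1
depth(g(d, c)) = 1 + max(0, 0) = 1
depth(g(c, d)) = 1 + max(0, 0) = 1
depth(f(a, a, a)) = 1 + max(0, 0, 0) = 1
depth(f(c, c, c)) = 1 + max(0, 0, 0) = 1
depth(f(g(c, d), f(a, a, a), f(c, c, c))) = 1 + max(1, 1, 1) = 2
depth(f(c, g(d, c), f(g(c, d), f(a, a, a), f(c, c, c)))) = 1 + max(0, 1, 2) = 3
depth(g(g(d, a), f(c, g(d, c), f(g(c, d), f(a, a, a), f(c, c, c))))) = 1 + max(1, 3) = 4
depth(g(a, d)) = 1 + max(0, 0) = 1
depth(f(a, d, c)) = 1 + max(0, 0, 0) = 1
depth(g(g(a, d), f(a, d, c))) = 1 + max(1, 1) = 2
depth(g(g(g(d, a), f(c, g(d, c), f(g(c, d), f(a, a, a), f(c, c, c)))), g(g(a, d), f(a, d, c)))) = 1 + max(4, 2) = 5

5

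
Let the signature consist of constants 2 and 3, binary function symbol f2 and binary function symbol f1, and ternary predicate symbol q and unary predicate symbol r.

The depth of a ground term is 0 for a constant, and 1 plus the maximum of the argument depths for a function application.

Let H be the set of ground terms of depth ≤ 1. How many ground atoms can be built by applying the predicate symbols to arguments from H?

1010

First count ground terms of depth ≤ 1.
If N_k denotes the number of depth-≤k ground terms, the 2 constants give N_0 = 2, and each function symbol of arity r contributes N_{k-1}^r new terms at level k: N_k = 2 + N_{k-1}^2 + N_{k-1}^2.
N_0 = 2
N_1 = 2 + 2^2 + 2^2 = 10
So |H| = 10.
A ground atom is a predicate applied to a tuple of terms from H, so the count is the sum over predicates of |H|^arity:
  q: 10^3 = 1000;  r: 10
Total ground atoms: 1000 + 10 = 1010.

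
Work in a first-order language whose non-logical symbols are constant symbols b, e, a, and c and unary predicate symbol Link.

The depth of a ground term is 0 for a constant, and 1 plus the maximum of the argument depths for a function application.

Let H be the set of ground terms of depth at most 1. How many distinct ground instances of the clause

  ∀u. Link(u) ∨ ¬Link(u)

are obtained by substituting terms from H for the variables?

4

Ground terms of depth ≤ 1:
  With no function symbols every ground term is a constant, so there are exactly 4 ground terms at every depth bound.
  N_0 = 4
  N_1 = 4
So there are 4 ground terms available for substitution.
The clause has 1 distinct variable (u), which appears in the body. In the free term algebra distinct substitutions yield syntactically distinct ground instances.
Number of ground instances = 4.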